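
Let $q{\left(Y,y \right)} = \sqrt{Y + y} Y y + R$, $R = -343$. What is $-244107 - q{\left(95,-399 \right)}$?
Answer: $-243764 + 151620 i \sqrt{19} \approx -2.4376 \cdot 10^{5} + 6.609 \cdot 10^{5} i$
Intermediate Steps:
$q{\left(Y,y \right)} = -343 + Y y \sqrt{Y + y}$ ($q{\left(Y,y \right)} = \sqrt{Y + y} Y y - 343 = Y \sqrt{Y + y} y - 343 = Y y \sqrt{Y + y} - 343 = -343 + Y y \sqrt{Y + y}$)
$-244107 - q{\left(95,-399 \right)} = -244107 - \left(-343 + 95 \left(-399\right) \sqrt{95 - 399}\right) = -244107 - \left(-343 + 95 \left(-399\right) \sqrt{-304}\right) = -244107 - \left(-343 + 95 \left(-399\right) 4 i \sqrt{19}\right) = -244107 - \left(-343 - 151620 i \sqrt{19}\right) = -244107 + \left(343 + 151620 i \sqrt{19}\right) = -243764 + 151620 i \sqrt{19}$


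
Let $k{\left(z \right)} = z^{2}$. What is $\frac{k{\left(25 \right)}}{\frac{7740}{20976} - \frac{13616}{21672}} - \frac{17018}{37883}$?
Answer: $- \frac{112138758394738}{46512406453} \approx -2410.9$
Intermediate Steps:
$\frac{k{\left(25 \right)}}{\frac{7740}{20976} - \frac{13616}{21672}} - \frac{17018}{37883} = \frac{25^{2}}{\frac{7740}{20976} - \frac{13616}{21672}} - \frac{17018}{37883} = \frac{625}{7740 \cdot \frac{1}{20976} - \frac{1702}{2709}} - \frac{17018}{37883} = \frac{625}{\frac{645}{1748} - \frac{1702}{2709}} - \frac{17018}{37883} = \frac{625}{- \frac{1227791}{4735332}} - \frac{17018}{37883} = 625 \left(- \frac{4735332}{1227791}\right) - \frac{17018}{37883} = - \frac{2959582500}{1227791} - \frac{17018}{37883} = - \frac{112138758394738}{46512406453}$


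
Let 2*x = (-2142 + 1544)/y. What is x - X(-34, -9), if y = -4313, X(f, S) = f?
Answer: 146941/4313 ≈ 34.069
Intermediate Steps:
x = 299/4313 (x = ((-2142 + 1544)/(-4313))/2 = (-598*(-1/4313))/2 = (½)*(598/4313) = 299/4313 ≈ 0.069325)
x - X(-34, -9) = 299/4313 - 1*(-34) = 299/4313 + 34 = 146941/4313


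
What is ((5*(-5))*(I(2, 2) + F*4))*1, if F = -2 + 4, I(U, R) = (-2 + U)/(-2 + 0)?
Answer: -200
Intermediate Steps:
I(U, R) = 1 - U/2 (I(U, R) = (-2 + U)/(-2) = (-2 + U)*(-1/2) = 1 - U/2)
F = 2
((5*(-5))*(I(2, 2) + F*4))*1 = ((5*(-5))*((1 - 1/2*2) + 2*4))*1 = -25*((1 - 1) + 8)*1 = -25*(0 + 8)*1 = -25*8*1 = -200*1 = -200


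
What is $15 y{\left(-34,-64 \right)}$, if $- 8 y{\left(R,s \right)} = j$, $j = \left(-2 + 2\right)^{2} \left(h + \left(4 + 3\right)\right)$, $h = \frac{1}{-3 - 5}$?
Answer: $0$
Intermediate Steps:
$h = - \frac{1}{8}$ ($h = \frac{1}{-8} = - \frac{1}{8} \approx -0.125$)
$j = 0$ ($j = \left(-2 + 2\right)^{2} \left(- \frac{1}{8} + \left(4 + 3\right)\right) = 0^{2} \left(- \frac{1}{8} + 7\right) = 0 \cdot \frac{55}{8} = 0$)
$y{\left(R,s \right)} = 0$ ($y{\left(R,s \right)} = \left(- \frac{1}{8}\right) 0 = 0$)
$15 y{\left(-34,-64 \right)} = 15 \cdot 0 = 0$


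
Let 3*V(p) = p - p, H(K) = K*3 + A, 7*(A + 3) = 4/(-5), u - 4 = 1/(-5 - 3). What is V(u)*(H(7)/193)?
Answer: 0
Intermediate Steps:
u = 31/8 (u = 4 + 1/(-5 - 3) = 4 + 1/(-8) = 4 - 1/8 = 31/8 ≈ 3.8750)
A = -109/35 (A = -3 + (4/(-5))/7 = -3 + (4*(-1/5))/7 = -3 + (1/7)*(-4/5) = -3 - 4/35 = -109/35 ≈ -3.1143)
H(K) = -109/35 + 3*K (H(K) = K*3 - 109/35 = 3*K - 109/35 = -109/35 + 3*K)
V(p) = 0 (V(p) = (p - p)/3 = (1/3)*0 = 0)
V(u)*(H(7)/193) = 0*((-109/35 + 3*7)/193) = 0*((-109/35 + 21)*(1/193)) = 0*((626/35)*(1/193)) = 0*(626/6755) = 0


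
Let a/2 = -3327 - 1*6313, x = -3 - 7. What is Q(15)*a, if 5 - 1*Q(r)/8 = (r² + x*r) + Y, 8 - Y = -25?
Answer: 15886720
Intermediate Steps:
Y = 33 (Y = 8 - 1*(-25) = 8 + 25 = 33)
x = -10
Q(r) = -224 - 8*r² + 80*r (Q(r) = 40 - 8*((r² - 10*r) + 33) = 40 - 8*(33 + r² - 10*r) = 40 + (-264 - 8*r² + 80*r) = -224 - 8*r² + 80*r)
a = -19280 (a = 2*(-3327 - 1*6313) = 2*(-3327 - 6313) = 2*(-9640) = -19280)
Q(15)*a = (-224 - 8*15² + 80*15)*(-19280) = (-224 - 8*225 + 1200)*(-19280) = (-224 - 1800 + 1200)*(-19280) = -824*(-19280) = 15886720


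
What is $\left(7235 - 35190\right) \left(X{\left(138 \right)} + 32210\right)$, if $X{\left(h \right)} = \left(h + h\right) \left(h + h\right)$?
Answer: $-3029930630$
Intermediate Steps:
$X{\left(h \right)} = 4 h^{2}$ ($X{\left(h \right)} = 2 h 2 h = 4 h^{2}$)
$\left(7235 - 35190\right) \left(X{\left(138 \right)} + 32210\right) = \left(7235 - 35190\right) \left(4 \cdot 138^{2} + 32210\right) = - 27955 \left(4 \cdot 19044 + 32210\right) = - 27955 \left(76176 + 32210\right) = \left(-27955\right) 108386 = -3029930630$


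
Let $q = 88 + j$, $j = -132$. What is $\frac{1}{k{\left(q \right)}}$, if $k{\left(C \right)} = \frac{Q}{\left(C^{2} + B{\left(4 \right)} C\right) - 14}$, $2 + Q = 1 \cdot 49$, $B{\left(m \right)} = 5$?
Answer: $\frac{1702}{47} \approx 36.213$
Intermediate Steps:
$q = -44$ ($q = 88 - 132 = -44$)
$Q = 47$ ($Q = -2 + 1 \cdot 49 = -2 + 49 = 47$)
$k{\left(C \right)} = \frac{47}{-14 + C^{2} + 5 C}$ ($k{\left(C \right)} = \frac{47}{\left(C^{2} + 5 C\right) - 14} = \frac{47}{-14 + C^{2} + 5 C}$)
$\frac{1}{k{\left(q \right)}} = \frac{1}{47 \frac{1}{-14 + \left(-44\right)^{2} + 5 \left(-44\right)}} = \frac{1}{47 \frac{1}{-14 + 1936 - 220}} = \frac{1}{47 \cdot \frac{1}{1702}} = \frac{1}{\frac{47}{1702}} = \frac{1702}{47}$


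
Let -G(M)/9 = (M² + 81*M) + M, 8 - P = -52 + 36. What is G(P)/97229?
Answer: -22896/97229 ≈ -0.23549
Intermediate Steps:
P = 24 (P = 8 - (-52 + 36) = 8 - 1*(-16) = 8 + 16 = 24)
G(M) = -738*M - 9*M² (G(M) = -9*((M² + 81*M) + M) = -9*(M² + 82*M) = -738*M - 9*M²)
G(P)/97229 = -9*24*(82 + 24)/97229 = -9*24*106*(1/97229) = -22896*1/97229 = -22896/97229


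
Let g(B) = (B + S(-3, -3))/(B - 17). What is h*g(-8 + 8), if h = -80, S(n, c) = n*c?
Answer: 720/17 ≈ 42.353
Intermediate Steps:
S(n, c) = c*n
g(B) = (9 + B)/(-17 + B) (g(B) = (B - 3*(-3))/(B - 17) = (B + 9)/(-17 + B) = (9 + B)/(-17 + B))
h*g(-8 + 8) = -80*(9 + (-8 + 8))/(-17 + (-8 + 8)) = -80*(9 + 0)/(-17 + 0) = -80*9/(-17) = -(-80)*9/17 = -80*(-9/17) = 720/17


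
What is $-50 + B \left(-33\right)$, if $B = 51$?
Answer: $-1733$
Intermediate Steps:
$-50 + B \left(-33\right) = -50 + 51 \left(-33\right) = -50 - 1683 = -1733$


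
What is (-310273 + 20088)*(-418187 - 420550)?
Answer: 243388896345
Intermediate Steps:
(-310273 + 20088)*(-418187 - 420550) = -290185*(-838737) = 243388896345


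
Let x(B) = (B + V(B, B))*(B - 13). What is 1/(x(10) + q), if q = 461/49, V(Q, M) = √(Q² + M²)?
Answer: 49441/3303719 - 72030*√2/3303719 ≈ -0.015868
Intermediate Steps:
V(Q, M) = √(M² + Q²)
x(B) = (-13 + B)*(B + √2*√(B²)) (x(B) = (B + √(B² + B²))*(B - 13) = (B + √(2*B²))*(-13 + B) = (B + √2*√(B²))*(-13 + B) = (-13 + B)*(B + √2*√(B²)))
q = 461/49 (q = 461*(1/49) = 461/49 ≈ 9.4082)
1/(x(10) + q) = 1/((10² - 13*10 - 13*√2*√(10²) + 10*√2*√(10²)) + 461/49) = 1/((100 - 130 - 13*√2*√100 + 10*√2*√100) + 461/49) = 1/((100 - 130 - 13*√2*10 + 10*√2*10) + 461/49) = 1/((100 - 130 - 130*√2 + 100*√2) + 461/49) = 1/((-30 - 30*√2) + 461/49) = 1/(-1009/49 - 30*√2)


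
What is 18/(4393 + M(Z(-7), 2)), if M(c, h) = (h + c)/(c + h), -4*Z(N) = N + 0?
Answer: 9/2197 ≈ 0.0040965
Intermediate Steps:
Z(N) = -N/4 (Z(N) = -(N + 0)/4 = -N/4)
M(c, h) = 1 (M(c, h) = (c + h)/(c + h) = 1)
18/(4393 + M(Z(-7), 2)) = 18/(4393 + 1) = 18/4394 = 18*(1/4394) = 9/2197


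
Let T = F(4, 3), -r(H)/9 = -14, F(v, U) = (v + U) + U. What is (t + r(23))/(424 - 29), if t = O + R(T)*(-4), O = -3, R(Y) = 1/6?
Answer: 367/1185 ≈ 0.30970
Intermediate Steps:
F(v, U) = v + 2*U (F(v, U) = (U + v) + U = v + 2*U)
r(H) = 126 (r(H) = -9*(-14) = 126)
T = 10 (T = 4 + 2*3 = 4 + 6 = 10)
R(Y) = 1/6
t = -11/3 (t = -3 + (1/6)*(-4) = -3 - 2/3 = -11/3 ≈ -3.6667)
(t + r(23))/(424 - 29) = (-11/3 + 126)/(424 - 29) = (367/3)/395 = (367/3)*(1/395) = 367/1185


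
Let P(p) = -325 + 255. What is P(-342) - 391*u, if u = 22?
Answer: -8672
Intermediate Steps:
P(p) = -70
P(-342) - 391*u = -70 - 391*22 = -70 - 8602 = -8672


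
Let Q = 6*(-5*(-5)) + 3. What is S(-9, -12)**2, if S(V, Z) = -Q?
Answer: 23409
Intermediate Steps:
Q = 153 (Q = 6*25 + 3 = 150 + 3 = 153)
S(V, Z) = -153 (S(V, Z) = -1*153 = -153)
S(-9, -12)**2 = (-153)**2 = 23409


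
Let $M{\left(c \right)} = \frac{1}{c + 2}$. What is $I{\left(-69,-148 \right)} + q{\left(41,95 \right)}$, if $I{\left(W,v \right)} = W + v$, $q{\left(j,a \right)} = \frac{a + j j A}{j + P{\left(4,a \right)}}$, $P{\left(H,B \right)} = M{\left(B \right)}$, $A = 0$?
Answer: $- \frac{854011}{3978} \approx -214.68$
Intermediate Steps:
$M{\left(c \right)} = \frac{1}{2 + c}$
$P{\left(H,B \right)} = \frac{1}{2 + B}$
$q{\left(j,a \right)} = \frac{a}{j + \frac{1}{2 + a}}$ ($q{\left(j,a \right)} = \frac{a + j j 0}{j + \frac{1}{2 + a}} = \frac{a + j^{2} \cdot 0}{j + \frac{1}{2 + a}} = \frac{a + 0}{j + \frac{1}{2 + a}} = \frac{a}{j + \frac{1}{2 + a}}$)
$I{\left(-69,-148 \right)} + q{\left(41,95 \right)} = \left(-69 - 148\right) + \frac{95 \left(2 + 95\right)}{1 + 41 \left(2 + 95\right)} = -217 + 95 \frac{1}{1 + 41 \cdot 97} \cdot 97 = -217 + 95 \frac{1}{1 + 3977} \cdot 97 = -217 + 95 \cdot \frac{1}{3978} \cdot 97 = -217 + \frac{9215}{3978} = - \frac{854011}{3978}$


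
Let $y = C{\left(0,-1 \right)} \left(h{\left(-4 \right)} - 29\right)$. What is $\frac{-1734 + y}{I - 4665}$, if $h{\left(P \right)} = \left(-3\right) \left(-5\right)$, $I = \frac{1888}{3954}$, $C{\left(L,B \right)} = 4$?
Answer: $\frac{3538830}{9221761} \approx 0.38375$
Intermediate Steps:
$I = \frac{944}{1977}$ ($I = 1888 \cdot \frac{1}{3954} = \frac{944}{1977} \approx 0.47749$)
$h{\left(P \right)} = 15$
$y = -56$ ($y = 4 \left(15 - 29\right) = 4 \left(-14\right) = -56$)
$\frac{-1734 + y}{I - 4665} = \frac{-1734 - 56}{\frac{944}{1977} - 4665} = - \frac{1790}{- \frac{9221761}{1977}} = \left(-1790\right) \left(- \frac{1977}{9221761}\right) = \frac{3538830}{9221761}$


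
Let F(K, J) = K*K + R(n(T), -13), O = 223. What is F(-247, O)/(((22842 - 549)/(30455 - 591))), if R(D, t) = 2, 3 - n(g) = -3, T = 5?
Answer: 202448056/2477 ≈ 81731.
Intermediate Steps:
n(g) = 6 (n(g) = 3 - 1*(-3) = 3 + 3 = 6)
F(K, J) = 2 + K**2 (F(K, J) = K*K + 2 = K**2 + 2 = 2 + K**2)
F(-247, O)/(((22842 - 549)/(30455 - 591))) = (2 + (-247)**2)/(((22842 - 549)/(30455 - 591))) = (2 + 61009)/((22293/29864)) = 61011/((22293*(1/29864))) = 61011/(22293/29864) = 61011*(29864/22293) = 202448056/2477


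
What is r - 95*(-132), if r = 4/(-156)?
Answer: 489059/39 ≈ 12540.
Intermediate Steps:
r = -1/39 (r = 4*(-1/156) = -1/39 ≈ -0.025641)
r - 95*(-132) = -1/39 - 95*(-132) = -1/39 + 12540 = 489059/39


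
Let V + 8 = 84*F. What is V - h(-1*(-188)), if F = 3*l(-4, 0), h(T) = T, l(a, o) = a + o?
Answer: -1204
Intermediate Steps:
F = -12 (F = 3*(-4 + 0) = 3*(-4) = -12)
V = -1016 (V = -8 + 84*(-12) = -8 - 1008 = -1016)
V - h(-1*(-188)) = -1016 - (-1)*(-188) = -1016 - 1*188 = -1016 - 188 = -1204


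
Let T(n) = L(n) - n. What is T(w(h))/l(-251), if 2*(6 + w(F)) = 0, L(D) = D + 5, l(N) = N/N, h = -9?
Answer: 5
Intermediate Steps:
l(N) = 1
L(D) = 5 + D
w(F) = -6 (w(F) = -6 + (1/2)*0 = -6 + 0 = -6)
T(n) = 5 (T(n) = (5 + n) - n = 5)
T(w(h))/l(-251) = 5/1 = 5*1 = 5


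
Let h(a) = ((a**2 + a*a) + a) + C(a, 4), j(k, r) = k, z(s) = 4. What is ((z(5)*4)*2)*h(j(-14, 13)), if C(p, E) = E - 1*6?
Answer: 12032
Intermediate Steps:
C(p, E) = -6 + E (C(p, E) = E - 6 = -6 + E)
h(a) = -2 + a + 2*a**2 (h(a) = ((a**2 + a*a) + a) + (-6 + 4) = ((a**2 + a**2) + a) - 2 = (2*a**2 + a) - 2 = (a + 2*a**2) - 2 = -2 + a + 2*a**2)
((z(5)*4)*2)*h(j(-14, 13)) = ((4*4)*2)*(-2 - 14 + 2*(-14)**2) = (16*2)*(-2 - 14 + 2*196) = 32*(-2 - 14 + 392) = 32*376 = 12032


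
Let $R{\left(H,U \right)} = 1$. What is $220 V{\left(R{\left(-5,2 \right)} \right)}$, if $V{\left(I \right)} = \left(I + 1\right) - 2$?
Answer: $0$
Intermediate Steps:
$V{\left(I \right)} = -1 + I$ ($V{\left(I \right)} = \left(1 + I\right) - 2 = -1 + I$)
$220 V{\left(R{\left(-5,2 \right)} \right)} = 220 \left(-1 + 1\right) = 220 \cdot 0 = 0$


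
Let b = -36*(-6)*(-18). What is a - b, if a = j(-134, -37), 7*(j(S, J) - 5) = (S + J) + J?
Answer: 27043/7 ≈ 3863.3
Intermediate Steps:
j(S, J) = 5 + S/7 + 2*J/7 (j(S, J) = 5 + ((S + J) + J)/7 = 5 + ((J + S) + J)/7 = 5 + (S + 2*J)/7 = 5 + (S/7 + 2*J/7) = 5 + S/7 + 2*J/7)
a = -173/7 (a = 5 + (1/7)*(-134) + (2/7)*(-37) = 5 - 134/7 - 74/7 = -173/7 ≈ -24.714)
b = -3888 (b = 216*(-18) = -3888)
a - b = -173/7 - 1*(-3888) = -173/7 + 3888 = 27043/7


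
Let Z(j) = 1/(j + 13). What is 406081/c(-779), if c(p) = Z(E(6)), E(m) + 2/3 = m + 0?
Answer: 22334455/3 ≈ 7.4448e+6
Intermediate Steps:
E(m) = -⅔ + m (E(m) = -⅔ + (m + 0) = -⅔ + m)
Z(j) = 1/(13 + j)
c(p) = 3/55 (c(p) = 1/(13 + (-⅔ + 6)) = 1/(13 + 16/3) = 1/(55/3) = 3/55)
406081/c(-779) = 406081/(3/55) = 406081*(55/3) = 22334455/3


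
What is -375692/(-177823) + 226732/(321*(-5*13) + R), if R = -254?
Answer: -32383925088/3755443937 ≈ -8.6232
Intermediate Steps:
-375692/(-177823) + 226732/(321*(-5*13) + R) = -375692/(-177823) + 226732/(321*(-5*13) - 254) = -375692*(-1/177823) + 226732/(321*(-65) - 254) = 375692/177823 + 226732/(-20865 - 254) = 375692/177823 + 226732/(-21119) = 375692/177823 + 226732*(-1/21119) = 375692/177823 - 226732/21119 = -32383925088/3755443937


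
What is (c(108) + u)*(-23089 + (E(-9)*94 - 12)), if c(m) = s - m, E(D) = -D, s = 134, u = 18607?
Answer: -414677415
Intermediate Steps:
c(m) = 134 - m
(c(108) + u)*(-23089 + (E(-9)*94 - 12)) = ((134 - 1*108) + 18607)*(-23089 + (-1*(-9)*94 - 12)) = ((134 - 108) + 18607)*(-23089 + (9*94 - 12)) = (26 + 18607)*(-23089 + (846 - 12)) = 18633*(-23089 + 834) = 18633*(-22255) = -414677415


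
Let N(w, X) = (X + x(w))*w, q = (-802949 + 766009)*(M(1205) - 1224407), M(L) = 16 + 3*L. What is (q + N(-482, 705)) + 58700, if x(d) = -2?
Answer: 45095185294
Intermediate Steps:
q = 45095465440 (q = (-802949 + 766009)*((16 + 3*1205) - 1224407) = -36940*((16 + 3615) - 1224407) = -36940*(3631 - 1224407) = -36940*(-1220776) = 45095465440)
N(w, X) = w*(-2 + X) (N(w, X) = (X - 2)*w = (-2 + X)*w = w*(-2 + X))
(q + N(-482, 705)) + 58700 = (45095465440 - 482*(-2 + 705)) + 58700 = (45095465440 - 482*703) + 58700 = (45095465440 - 338846) + 58700 = 45095126594 + 58700 = 45095185294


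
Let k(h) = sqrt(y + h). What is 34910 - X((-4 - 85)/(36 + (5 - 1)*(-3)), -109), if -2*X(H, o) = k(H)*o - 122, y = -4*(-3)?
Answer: 34849 - 109*sqrt(1194)/24 ≈ 34692.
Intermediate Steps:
y = 12
k(h) = sqrt(12 + h)
X(H, o) = 61 - o*sqrt(12 + H)/2 (X(H, o) = -(sqrt(12 + H)*o - 122)/2 = -(o*sqrt(12 + H) - 122)/2 = -(-122 + o*sqrt(12 + H))/2 = 61 - o*sqrt(12 + H)/2)
34910 - X((-4 - 85)/(36 + (5 - 1)*(-3)), -109) = 34910 - (61 - 1/2*(-109)*sqrt(12 + (-4 - 85)/(36 + (5 - 1)*(-3)))) = 34910 - (61 - 1/2*(-109)*sqrt(12 - 89/(36 + 4*(-3)))) = 34910 - (61 - 1/2*(-109)*sqrt(12 - 89/(36 - 12))) = 34910 - (61 - 1/2*(-109)*sqrt(12 - 89/24)) = 34910 - (61 - 1/2*(-109)*sqrt(199/24)) = 34910 - (61 - 1/2*(-109)*sqrt(1194)/12) = 34910 - (61 + 109*sqrt(1194)/24) = 34910 + (-61 - 109*sqrt(1194)/24) = 34849 - 109*sqrt(1194)/24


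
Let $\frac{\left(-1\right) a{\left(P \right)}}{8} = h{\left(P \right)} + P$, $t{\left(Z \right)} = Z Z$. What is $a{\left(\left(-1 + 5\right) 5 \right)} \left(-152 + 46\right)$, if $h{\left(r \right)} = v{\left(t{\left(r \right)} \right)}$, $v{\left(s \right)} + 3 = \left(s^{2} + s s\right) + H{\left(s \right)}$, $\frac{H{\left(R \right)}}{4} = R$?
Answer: $272731216$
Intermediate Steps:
$H{\left(R \right)} = 4 R$
$t{\left(Z \right)} = Z^{2}$
$v{\left(s \right)} = -3 + 2 s^{2} + 4 s$ ($v{\left(s \right)} = -3 + \left(\left(s^{2} + s s\right) + 4 s\right) = -3 + \left(\left(s^{2} + s^{2}\right) + 4 s\right) = -3 + \left(2 s^{2} + 4 s\right) = -3 + 2 s^{2} + 4 s$)
$h{\left(r \right)} = -3 + 2 r^{4} + 4 r^{2}$ ($h{\left(r \right)} = -3 + 2 \left(r^{2}\right)^{2} + 4 r^{2} = -3 + 2 r^{4} + 4 r^{2}$)
$a{\left(P \right)} = 24 - 32 P^{2} - 16 P^{4} - 8 P$ ($a{\left(P \right)} = - 8 \left(\left(-3 + 2 P^{4} + 4 P^{2}\right) + P\right) = - 8 \left(-3 + P + 2 P^{4} + 4 P^{2}\right) = 24 - 32 P^{2} - 16 P^{4} - 8 P$)
$a{\left(\left(-1 + 5\right) 5 \right)} \left(-152 + 46\right) = \left(24 - 32 \left(\left(-1 + 5\right) 5\right)^{2} - 16 \left(\left(-1 + 5\right) 5\right)^{4} - 8 \left(-1 + 5\right) 5\right) \left(-152 + 46\right) = \left(24 - 32 \left(4 \cdot 5\right)^{2} - 16 \left(4 \cdot 5\right)^{4} - 8 \cdot 4 \cdot 5\right) \left(-106\right) = \left(24 - 32 \cdot 20^{2} - 16 \cdot 20^{4} - 160\right) \left(-106\right) = \left(24 - 12800 - 2560000 - 160\right) \left(-106\right) = \left(-2572936\right) \left(-106\right) = 272731216$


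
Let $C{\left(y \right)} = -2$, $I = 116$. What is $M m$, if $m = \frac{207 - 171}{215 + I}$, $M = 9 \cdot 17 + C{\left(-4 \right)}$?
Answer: $\frac{5436}{331} \approx 16.423$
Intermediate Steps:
$M = 151$ ($M = 9 \cdot 17 - 2 = 153 - 2 = 151$)
$m = \frac{36}{331}$ ($m = \frac{207 - 171}{215 + 116} = \frac{36}{331} \approx 0.10876$)
$M m = 151 \cdot \frac{36}{331} = \frac{5436}{331}$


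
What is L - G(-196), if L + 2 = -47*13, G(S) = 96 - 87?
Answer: -622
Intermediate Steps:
G(S) = 9
L = -613 (L = -2 - 47*13 = -2 - 611 = -613)
L - G(-196) = -613 - 1*9 = -613 - 9 = -622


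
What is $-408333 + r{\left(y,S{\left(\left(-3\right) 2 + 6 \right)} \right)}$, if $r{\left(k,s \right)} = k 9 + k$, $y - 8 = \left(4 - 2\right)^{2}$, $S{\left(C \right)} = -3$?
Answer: $-408213$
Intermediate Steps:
$y = 12$ ($y = 8 + \left(4 - 2\right)^{2} = 8 + 2^{2} = 8 + 4 = 12$)
$r{\left(k,s \right)} = 10 k$ ($r{\left(k,s \right)} = 9 k + k = 10 k$)
$-408333 + r{\left(y,S{\left(\left(-3\right) 2 + 6 \right)} \right)} = -408333 + 10 \cdot 12 = -408333 + 120 = -408213$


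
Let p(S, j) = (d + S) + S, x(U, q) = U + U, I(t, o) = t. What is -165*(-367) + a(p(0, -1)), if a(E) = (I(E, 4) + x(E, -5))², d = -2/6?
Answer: 60556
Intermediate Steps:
x(U, q) = 2*U
d = -⅓ (d = -2*⅙ = -⅓ ≈ -0.33333)
p(S, j) = -⅓ + 2*S (p(S, j) = (-⅓ + S) + S = -⅓ + 2*S)
a(E) = 9*E² (a(E) = (E + 2*E)² = (3*E)² = 9*E²)
-165*(-367) + a(p(0, -1)) = -165*(-367) + 9*(-⅓ + 2*0)² = 60555 + 9*(-⅓ + 0)² = 60555 + 9*(-⅓)² = 60555 + 9*(⅑) = 60555 + 1 = 60556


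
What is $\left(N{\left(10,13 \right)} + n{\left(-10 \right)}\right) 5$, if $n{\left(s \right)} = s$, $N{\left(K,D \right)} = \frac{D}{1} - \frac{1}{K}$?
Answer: $\frac{29}{2} \approx 14.5$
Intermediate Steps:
$N{\left(K,D \right)} = D - \frac{1}{K}$ ($N{\left(K,D \right)} = D 1 - \frac{1}{K} = D - \frac{1}{K}$)
$\left(N{\left(10,13 \right)} + n{\left(-10 \right)}\right) 5 = \left(\left(13 - \frac{1}{10}\right) - 10\right) 5 = \left(\frac{129}{10} - 10\right) 5 = \frac{29}{10} \cdot 5 = \frac{29}{2}$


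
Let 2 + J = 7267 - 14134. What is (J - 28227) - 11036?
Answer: -46132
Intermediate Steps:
J = -6869 (J = -2 + (7267 - 14134) = -2 - 6867 = -6869)
(J - 28227) - 11036 = (-6869 - 28227) - 11036 = -35096 - 11036 = -46132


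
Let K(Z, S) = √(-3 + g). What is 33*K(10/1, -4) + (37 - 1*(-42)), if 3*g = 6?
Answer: 79 + 33*I ≈ 79.0 + 33.0*I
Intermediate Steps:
g = 2 (g = (⅓)*6 = 2)
K(Z, S) = I (K(Z, S) = √(-3 + 2) = √(-1) = I)
33*K(10/1, -4) + (37 - 1*(-42)) = 33*I + (37 - 1*(-42)) = 33*I + (37 + 42) = 33*I + 79 = 79 + 33*I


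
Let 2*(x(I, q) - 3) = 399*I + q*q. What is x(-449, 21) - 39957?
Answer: -129309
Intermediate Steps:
x(I, q) = 3 + q**2/2 + 399*I/2 (x(I, q) = 3 + (399*I + q*q)/2 = 3 + (399*I + q**2)/2 = 3 + (q**2 + 399*I)/2 = 3 + (q**2/2 + 399*I/2) = 3 + q**2/2 + 399*I/2)
x(-449, 21) - 39957 = (3 + (1/2)*21**2 + (399/2)*(-449)) - 39957 = (3 + (1/2)*441 - 179151/2) - 39957 = (3 + 441/2 - 179151/2) - 39957 = -89352 - 39957 = -129309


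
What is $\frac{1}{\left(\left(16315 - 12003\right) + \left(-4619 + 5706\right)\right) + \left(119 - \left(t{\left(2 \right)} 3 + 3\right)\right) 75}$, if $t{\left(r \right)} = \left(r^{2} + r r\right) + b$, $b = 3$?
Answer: $\frac{1}{11624} \approx 8.6029 \cdot 10^{-5}$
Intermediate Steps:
$t{\left(r \right)} = 3 + 2 r^{2}$ ($t{\left(r \right)} = \left(r^{2} + r r\right) + 3 = \left(r^{2} + r^{2}\right) + 3 = 2 r^{2} + 3 = 3 + 2 r^{2}$)
$\frac{1}{\left(\left(16315 - 12003\right) + \left(-4619 + 5706\right)\right) + \left(119 - \left(t{\left(2 \right)} 3 + 3\right)\right) 75} = \frac{1}{\left(\left(16315 - 12003\right) + \left(-4619 + 5706\right)\right) + \left(119 - \left(\left(3 + 2 \cdot 2^{2}\right) 3 + 3\right)\right) 75} = \frac{1}{\left(4312 + 1087\right) + \left(119 - \left(\left(3 + 2 \cdot 4\right) 3 + 3\right)\right) 75} = \frac{1}{5399 + \left(119 - \left(\left(3 + 8\right) 3 + 3\right)\right) 75} = \frac{1}{5399 + \left(119 - \left(11 \cdot 3 + 3\right)\right) 75} = \frac{1}{5399 + \left(119 - \left(33 + 3\right)\right) 75} = \frac{1}{5399 + \left(119 - 36\right) 75} = \frac{1}{5399 + 83 \cdot 75} = \frac{1}{5399 + 6225} = \frac{1}{11624}$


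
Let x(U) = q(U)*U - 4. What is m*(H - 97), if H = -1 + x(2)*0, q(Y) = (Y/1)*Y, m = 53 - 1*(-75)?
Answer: -12544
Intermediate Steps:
m = 128 (m = 53 + 75 = 128)
q(Y) = Y² (q(Y) = (Y*1)*Y = Y*Y = Y²)
x(U) = -4 + U³ (x(U) = U²*U - 4 = U³ - 4 = -4 + U³)
H = -1 (H = -1 + (-4 + 2³)*0 = -1 + (-4 + 8)*0 = -1 + 4*0 = -1 + 0 = -1)
m*(H - 97) = 128*(-1 - 97) = 128*(-98) = -12544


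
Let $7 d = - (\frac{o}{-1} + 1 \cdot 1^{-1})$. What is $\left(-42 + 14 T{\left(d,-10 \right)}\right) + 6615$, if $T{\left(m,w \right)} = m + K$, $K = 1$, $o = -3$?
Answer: $6579$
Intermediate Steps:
$d = - \frac{4}{7}$ ($d = \frac{\left(-1\right) \left(- \frac{3}{-1} + 1 \cdot 1^{-1}\right)}{7} = \frac{\left(-1\right) \left(\left(-3\right) \left(-1\right) + 1 \cdot 1\right)}{7} = \frac{\left(-1\right) \left(3 + 1\right)}{7} = \frac{\left(-1\right) 4}{7} = \frac{1}{7} \left(-4\right) = - \frac{4}{7} \approx -0.57143$)
$T{\left(m,w \right)} = 1 + m$ ($T{\left(m,w \right)} = m + 1 = 1 + m$)
$\left(-42 + 14 T{\left(d,-10 \right)}\right) + 6615 = \left(-42 + 14 \left(1 - \frac{4}{7}\right)\right) + 6615 = \left(-42 + 14 \cdot \frac{3}{7}\right) + 6615 = \left(-42 + 6\right) + 6615 = -36 + 6615 = 6579$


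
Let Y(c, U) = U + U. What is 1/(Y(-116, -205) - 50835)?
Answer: -1/51245 ≈ -1.9514e-5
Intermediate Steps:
Y(c, U) = 2*U
1/(Y(-116, -205) - 50835) = 1/(2*(-205) - 50835) = 1/(-410 - 50835) = 1/(-51245) = -1/51245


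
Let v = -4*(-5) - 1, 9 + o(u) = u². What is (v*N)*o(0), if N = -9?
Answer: 1539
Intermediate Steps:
o(u) = -9 + u²
v = 19 (v = 20 - 1 = 19)
(v*N)*o(0) = (19*(-9))*(-9 + 0²) = -171*(-9 + 0) = -171*(-9) = 1539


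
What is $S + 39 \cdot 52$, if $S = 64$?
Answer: $2092$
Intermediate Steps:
$S + 39 \cdot 52 = 64 + 39 \cdot 52 = 64 + 2028 = 2092$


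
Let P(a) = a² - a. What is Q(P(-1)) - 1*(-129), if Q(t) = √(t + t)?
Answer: 131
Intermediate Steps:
Q(t) = √2*√t (Q(t) = √(2*t) = √2*√t)
Q(P(-1)) - 1*(-129) = √2*√(-(-1 - 1)) - 1*(-129) = √2*√(-1*(-2)) + 129 = √2*√2 + 129 = 2 + 129 = 131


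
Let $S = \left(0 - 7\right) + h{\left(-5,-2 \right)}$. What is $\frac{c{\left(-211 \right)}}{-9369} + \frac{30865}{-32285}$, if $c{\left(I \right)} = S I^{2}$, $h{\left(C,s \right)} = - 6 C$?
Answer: $- \frac{6669693068}{60495633} \approx -110.25$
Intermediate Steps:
$S = 23$ ($S = \left(0 - 7\right) - -30 = \left(0 - 7\right) + 30 = -7 + 30 = 23$)
$c{\left(I \right)} = 23 I^{2}$
$\frac{c{\left(-211 \right)}}{-9369} + \frac{30865}{-32285} = \frac{23 \left(-211\right)^{2}}{-9369} + \frac{30865}{-32285} = 23 \cdot 44521 \left(- \frac{1}{9369}\right) + 30865 \left(- \frac{1}{32285}\right) = 1023983 \left(- \frac{1}{9369}\right) - \frac{6173}{6457} = - \frac{1023983}{9369} - \frac{6173}{6457} = - \frac{6669693068}{60495633}$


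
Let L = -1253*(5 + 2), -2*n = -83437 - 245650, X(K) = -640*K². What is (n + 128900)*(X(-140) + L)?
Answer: -7367058113877/2 ≈ -3.6835e+12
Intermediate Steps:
n = 329087/2 (n = -(-83437 - 245650)/2 = -½*(-329087) = 329087/2 ≈ 1.6454e+5)
L = -8771 (L = -1253*7 = -8771)
(n + 128900)*(X(-140) + L) = (329087/2 + 128900)*(-640*(-140)² - 8771) = 586887*(-640*19600 - 8771)/2 = 586887*(-12544000 - 8771)/2 = (586887/2)*(-12552771) = -7367058113877/2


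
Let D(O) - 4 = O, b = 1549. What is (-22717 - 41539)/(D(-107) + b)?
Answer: -32128/723 ≈ -44.437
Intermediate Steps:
D(O) = 4 + O
(-22717 - 41539)/(D(-107) + b) = (-22717 - 41539)/((4 - 107) + 1549) = -64256/(-103 + 1549) = -64256/1446 = -64256*1/1446 = -32128/723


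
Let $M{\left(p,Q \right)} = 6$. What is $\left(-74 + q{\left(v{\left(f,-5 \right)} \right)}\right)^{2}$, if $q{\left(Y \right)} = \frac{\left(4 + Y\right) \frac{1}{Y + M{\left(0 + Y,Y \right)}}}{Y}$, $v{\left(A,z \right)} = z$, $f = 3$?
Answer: $\frac{136161}{25} \approx 5446.4$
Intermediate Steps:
$q{\left(Y \right)} = \frac{4 + Y}{Y \left(6 + Y\right)}$ ($q{\left(Y \right)} = \frac{\left(4 + Y\right) \frac{1}{Y + 6}}{Y} = \frac{\left(4 + Y\right) \frac{1}{6 + Y}}{Y} = \frac{\frac{1}{6 + Y} \left(4 + Y\right)}{Y} = \frac{4 + Y}{Y \left(6 + Y\right)}$)
$\left(-74 + q{\left(v{\left(f,-5 \right)} \right)}\right)^{2} = \left(-74 + \frac{4 - 5}{\left(-5\right) \left(6 - 5\right)}\right)^{2} = \left(-74 - \frac{1}{5} \cdot 1^{-1} \left(-1\right)\right)^{2} = \left(-74 - \frac{1}{5} \left(-1\right)\right)^{2} = \left(-74 + \frac{1}{5}\right)^{2} = \left(- \frac{369}{5}\right)^{2} = \frac{136161}{25}$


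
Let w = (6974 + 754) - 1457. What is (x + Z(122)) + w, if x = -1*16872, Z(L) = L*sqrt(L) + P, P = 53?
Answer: -10548 + 122*sqrt(122) ≈ -9200.5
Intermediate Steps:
Z(L) = 53 + L**(3/2) (Z(L) = L*sqrt(L) + 53 = L**(3/2) + 53 = 53 + L**(3/2))
w = 6271 (w = 7728 - 1457 = 6271)
x = -16872
(x + Z(122)) + w = (-16872 + (53 + 122**(3/2))) + 6271 = (-16872 + (53 + 122*sqrt(122))) + 6271 = (-16819 + 122*sqrt(122)) + 6271 = -10548 + 122*sqrt(122)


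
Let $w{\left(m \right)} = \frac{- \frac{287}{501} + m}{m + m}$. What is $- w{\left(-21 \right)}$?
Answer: $- \frac{772}{1503} \approx -0.51364$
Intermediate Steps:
$w{\left(m \right)} = \frac{- \frac{287}{501} + m}{2 m}$ ($w{\left(m \right)} = \frac{\left(-287\right) \frac{1}{501} + m}{2 m} = \left(- \frac{287}{501} + m\right) \frac{1}{2 m} = \frac{- \frac{287}{501} + m}{2 m}$)
$- w{\left(-21 \right)} = - \frac{-287 + 501 \left(-21\right)}{1002 \left(-21\right)} = - \frac{\left(-1\right) \left(-287 - 10521\right)}{1002 \cdot 21} = - \frac{\left(-1\right) \left(-10808\right)}{1002 \cdot 21} = \left(-1\right) \frac{772}{1503} = - \frac{772}{1503}$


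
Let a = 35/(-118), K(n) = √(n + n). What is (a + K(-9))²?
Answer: (35 - 354*I*√2)²/13924 ≈ -17.912 - 2.5168*I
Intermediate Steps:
K(n) = √2*√n (K(n) = √(2*n) = √2*√n)
a = -35/118 (a = 35*(-1/118) = -35/118 ≈ -0.29661)
(a + K(-9))² = (-35/118 + √2*√(-9))² = (-35/118 + √2*(3*I))² = (-35/118 + 3*I*√2)²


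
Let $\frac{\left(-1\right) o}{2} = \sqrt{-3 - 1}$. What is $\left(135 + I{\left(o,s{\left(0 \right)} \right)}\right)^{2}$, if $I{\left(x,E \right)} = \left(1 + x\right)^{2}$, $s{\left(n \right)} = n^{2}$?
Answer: $14336 - 1920 i \approx 14336.0 - 1920.0 i$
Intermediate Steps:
$o = - 4 i$ ($o = - 2 \sqrt{-3 - 1} = - 2 \sqrt{-4} = - 2 \cdot 2 i = - 4 i \approx - 4.0 i$)
$\left(135 + I{\left(o,s{\left(0 \right)} \right)}\right)^{2} = \left(135 + \left(1 - 4 i\right)^{2}\right)^{2}$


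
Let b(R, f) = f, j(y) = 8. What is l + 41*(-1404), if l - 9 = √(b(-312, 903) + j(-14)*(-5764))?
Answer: -57555 + I*√45209 ≈ -57555.0 + 212.62*I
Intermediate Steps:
l = 9 + I*√45209 (l = 9 + √(903 + 8*(-5764)) = 9 + √(903 - 46112) = 9 + √(-45209) = 9 + I*√45209 ≈ 9.0 + 212.62*I)
l + 41*(-1404) = (9 + I*√45209) + 41*(-1404) = (9 + I*√45209) - 57564 = -57555 + I*√45209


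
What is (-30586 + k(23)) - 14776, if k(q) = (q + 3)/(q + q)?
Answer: -1043313/23 ≈ -45361.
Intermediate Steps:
k(q) = (3 + q)/(2*q) (k(q) = (3 + q)/((2*q)) = (3 + q)*(1/(2*q)) = (3 + q)/(2*q))
(-30586 + k(23)) - 14776 = (-30586 + (1/2)*(3 + 23)/23) - 14776 = (-30586 + (1/2)*(1/23)*26) - 14776 = (-30586 + 13/23) - 14776 = -703465/23 - 14776 = -1043313/23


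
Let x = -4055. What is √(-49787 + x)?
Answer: I*√53842 ≈ 232.04*I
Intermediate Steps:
√(-49787 + x) = √(-49787 - 4055) = √(-53842) = I*√53842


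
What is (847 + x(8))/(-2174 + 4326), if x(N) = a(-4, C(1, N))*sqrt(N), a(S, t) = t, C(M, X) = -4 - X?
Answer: 847/2152 - 3*sqrt(2)/269 ≈ 0.37782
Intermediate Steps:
x(N) = sqrt(N)*(-4 - N) (x(N) = (-4 - N)*sqrt(N) = sqrt(N)*(-4 - N))
(847 + x(8))/(-2174 + 4326) = (847 + sqrt(8)*(-4 - 1*8))/(-2174 + 4326) = (847 + (2*sqrt(2))*(-4 - 8))/2152 = (847 + (2*sqrt(2))*(-12))*(1/2152) = (847 - 24*sqrt(2))*(1/2152) = 847/2152 - 3*sqrt(2)/269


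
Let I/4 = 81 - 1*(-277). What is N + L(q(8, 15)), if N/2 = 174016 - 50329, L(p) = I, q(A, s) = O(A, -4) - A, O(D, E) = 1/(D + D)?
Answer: 248806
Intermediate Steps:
O(D, E) = 1/(2*D)
q(A, s) = 1/(2*A) - A
I = 1432 (I = 4*(81 - 1*(-277)) = 4*(81 + 277) = 4*358 = 1432)
L(p) = 1432
N = 247374 (N = 2*(174016 - 50329) = 2*123687 = 247374)
N + L(q(8, 15)) = 247374 + 1432 = 248806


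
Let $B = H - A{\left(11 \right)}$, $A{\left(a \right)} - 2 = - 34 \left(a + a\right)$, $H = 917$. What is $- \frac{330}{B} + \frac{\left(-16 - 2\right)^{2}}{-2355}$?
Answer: $- \frac{438654}{1305455} \approx -0.33602$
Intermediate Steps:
$A{\left(a \right)} = 2 - 68 a$ ($A{\left(a \right)} = 2 - 34 \left(a + a\right) = 2 - 34 \cdot 2 a = 2 - 68 a$)
$B = 1663$ ($B = 917 - \left(2 - 748\right) = 917 - -746 = 917 + 746 = 1663$)
$- \frac{330}{B} + \frac{\left(-16 - 2\right)^{2}}{-2355} = - \frac{330}{1663} + \frac{\left(-16 - 2\right)^{2}}{-2355} = \left(-330\right) \frac{1}{1663} + \left(-18\right)^{2} \left(- \frac{1}{2355}\right) = - \frac{330}{1663} + 324 \left(- \frac{1}{2355}\right) = - \frac{330}{1663} - \frac{108}{785} = - \frac{438654}{1305455}$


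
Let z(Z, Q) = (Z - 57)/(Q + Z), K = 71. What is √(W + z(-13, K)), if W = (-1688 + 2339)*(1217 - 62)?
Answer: √632351090/29 ≈ 867.12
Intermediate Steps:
z(Z, Q) = (-57 + Z)/(Q + Z)
W = 751905 (W = 651*1155 = 751905)
√(W + z(-13, K)) = √(751905 + (-57 - 13)/(71 - 13)) = √(751905 - 70/58) = √(751905 + (1/58)*(-70)) = √(751905 - 35/29) = √(21805210/29) = √632351090/29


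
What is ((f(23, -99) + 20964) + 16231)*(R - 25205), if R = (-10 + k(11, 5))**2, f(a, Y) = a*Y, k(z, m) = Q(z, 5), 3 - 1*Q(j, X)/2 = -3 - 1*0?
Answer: -879968518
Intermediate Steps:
Q(j, X) = 12 (Q(j, X) = 6 - 2*(-3 - 1*0) = 6 - 2*(-3 + 0) = 6 - 2*(-3) = 6 + 6 = 12)
k(z, m) = 12
f(a, Y) = Y*a
R = 4 (R = (-10 + 12)**2 = 2**2 = 4)
((f(23, -99) + 20964) + 16231)*(R - 25205) = ((-99*23 + 20964) + 16231)*(4 - 25205) = ((-2277 + 20964) + 16231)*(-25201) = (18687 + 16231)*(-25201) = 34918*(-25201) = -879968518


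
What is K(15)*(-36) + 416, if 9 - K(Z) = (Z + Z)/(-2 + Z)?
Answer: 2276/13 ≈ 175.08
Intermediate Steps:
K(Z) = 9 - 2*Z/(-2 + Z) (K(Z) = 9 - (Z + Z)/(-2 + Z) = 9 - 2*Z/(-2 + Z))
K(15)*(-36) + 416 = ((-18 + 7*15)/(-2 + 15))*(-36) + 416 = ((-18 + 105)/13)*(-36) + 416 = ((1/13)*87)*(-36) + 416 = (87/13)*(-36) + 416 = -3132/13 + 416 = 2276/13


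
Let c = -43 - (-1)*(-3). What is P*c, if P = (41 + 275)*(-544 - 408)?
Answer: 13838272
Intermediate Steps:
P = -300832 (P = 316*(-952) = -300832)
c = -46 (c = -43 - 1*3 = -43 - 3 = -46)
P*c = -300832*(-46) = 13838272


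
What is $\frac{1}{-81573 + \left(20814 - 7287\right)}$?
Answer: $- \frac{1}{68046} \approx -1.4696 \cdot 10^{-5}$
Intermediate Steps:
$\frac{1}{-81573 + \left(20814 - 7287\right)} = \frac{1}{-81573 + 13527} = \frac{1}{-68046} = - \frac{1}{68046}$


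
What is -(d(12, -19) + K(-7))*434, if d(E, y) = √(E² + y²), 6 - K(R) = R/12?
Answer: -17143/6 - 434*√505 ≈ -12610.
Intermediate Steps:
K(R) = 6 - R/12
-(d(12, -19) + K(-7))*434 = -(√(12² + (-19)²) + (6 - 1/12*(-7)))*434 = -(√(144 + 361) + (6 + 7/12))*434 = -(√505 + 79/12)*434 = -(79/12 + √505)*434 = -(17143/6 + 434*√505) = -17143/6 - 434*√505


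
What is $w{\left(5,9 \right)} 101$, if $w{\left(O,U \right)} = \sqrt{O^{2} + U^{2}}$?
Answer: $101 \sqrt{106} \approx 1039.9$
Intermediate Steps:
$w{\left(5,9 \right)} 101 = \sqrt{5^{2} + 9^{2}} \cdot 101 = \sqrt{25 + 81} \cdot 101 = \sqrt{106} \cdot 101 = 101 \sqrt{106}$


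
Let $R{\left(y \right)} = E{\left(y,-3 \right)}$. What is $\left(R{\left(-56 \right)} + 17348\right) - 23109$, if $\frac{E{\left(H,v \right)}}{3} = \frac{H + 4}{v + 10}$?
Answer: $- \frac{40483}{7} \approx -5783.3$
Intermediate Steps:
$E{\left(H,v \right)} = \frac{3 \left(4 + H\right)}{10 + v}$ ($E{\left(H,v \right)} = 3 \frac{H + 4}{v + 10} = 3 \frac{4 + H}{10 + v} = \frac{3 \left(4 + H\right)}{10 + v}$)
$R{\left(y \right)} = \frac{12}{7} + \frac{3 y}{7}$ ($R{\left(y \right)} = \frac{3 \left(4 + y\right)}{10 - 3} = \frac{3 \left(4 + y\right)}{7} = 3 \cdot \frac{1}{7} \left(4 + y\right) = \frac{12}{7} + \frac{3 y}{7}$)
$\left(R{\left(-56 \right)} + 17348\right) - 23109 = \left(\left(\frac{12}{7} + \frac{3}{7} \left(-56\right)\right) + 17348\right) - 23109 = \left(\left(\frac{12}{7} - 24\right) + 17348\right) - 23109 = \left(- \frac{156}{7} + 17348\right) - 23109 = \frac{121280}{7} - 23109 = - \frac{40483}{7}$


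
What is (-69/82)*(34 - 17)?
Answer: -1173/82 ≈ -14.305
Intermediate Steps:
(-69/82)*(34 - 17) = -69*1/82*17 = -69/82*17 = -1173/82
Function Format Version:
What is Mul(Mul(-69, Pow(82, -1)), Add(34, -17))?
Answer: Rational(-1173, 82) ≈ -14.305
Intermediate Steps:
Mul(Mul(-69, Pow(82, -1)), Add(34, -17)) = Mul(Mul(-69, Rational(1, 82)), 17) = Mul(Rational(-69, 82), 17) = Rational(-1173, 82)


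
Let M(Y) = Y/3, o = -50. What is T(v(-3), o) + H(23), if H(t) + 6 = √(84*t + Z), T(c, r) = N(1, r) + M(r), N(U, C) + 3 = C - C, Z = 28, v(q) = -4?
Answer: -77/3 + 14*√10 ≈ 18.605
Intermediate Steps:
M(Y) = Y/3 (M(Y) = Y*(⅓) = Y/3)
N(U, C) = -3 (N(U, C) = -3 + (C - C) = -3 + 0 = -3)
T(c, r) = -3 + r/3
H(t) = -6 + √(28 + 84*t) (H(t) = -6 + √(84*t + 28) = -6 + √(28 + 84*t))
T(v(-3), o) + H(23) = (-3 + (⅓)*(-50)) + (-6 + 2*√(7 + 21*23)) = (-3 - 50/3) + (-6 + 2*√(7 + 483)) = -59/3 + (-6 + 2*√490) = -59/3 + (-6 + 2*(7*√10)) = -59/3 + (-6 + 14*√10) = -77/3 + 14*√10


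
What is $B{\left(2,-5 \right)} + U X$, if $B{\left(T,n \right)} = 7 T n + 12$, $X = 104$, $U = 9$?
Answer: $878$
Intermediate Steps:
$B{\left(T,n \right)} = 12 + 7 T n$ ($B{\left(T,n \right)} = 7 T n + 12 = 12 + 7 T n$)
$B{\left(2,-5 \right)} + U X = \left(12 + 7 \cdot 2 \left(-5\right)\right) + 9 \cdot 104 = \left(12 - 70\right) + 936 = -58 + 936 = 878$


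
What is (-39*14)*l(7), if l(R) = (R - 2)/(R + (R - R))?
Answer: -390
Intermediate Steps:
l(R) = (-2 + R)/R (l(R) = (-2 + R)/(R + 0) = (-2 + R)/R)
(-39*14)*l(7) = (-39*14)*((-2 + 7)/7) = -78*5 = -546*5/7 = -390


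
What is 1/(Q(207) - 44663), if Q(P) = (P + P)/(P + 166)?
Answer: -373/16658885 ≈ -2.2390e-5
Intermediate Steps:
Q(P) = 2*P/(166 + P) (Q(P) = (2*P)/(166 + P) = 2*P/(166 + P))
1/(Q(207) - 44663) = 1/(2*207/(166 + 207) - 44663) = 1/(2*207/373 - 44663) = 1/(2*207*(1/373) - 44663) = 1/(414/373 - 44663) = 1/(-16658885/373) = -373/16658885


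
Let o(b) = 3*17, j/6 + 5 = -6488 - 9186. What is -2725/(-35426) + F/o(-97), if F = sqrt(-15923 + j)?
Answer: 2725/35426 + I*sqrt(109997)/51 ≈ 0.076921 + 6.5031*I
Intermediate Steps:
j = -94074 (j = -30 + 6*(-6488 - 9186) = -30 + 6*(-15674) = -30 - 94044 = -94074)
o(b) = 51
F = I*sqrt(109997) (F = sqrt(-15923 - 94074) = sqrt(-109997) = I*sqrt(109997) ≈ 331.66*I)
-2725/(-35426) + F/o(-97) = -2725/(-35426) + (I*sqrt(109997))/51 = -2725*(-1/35426) + (I*sqrt(109997))*(1/51) = 2725/35426 + I*sqrt(109997)/51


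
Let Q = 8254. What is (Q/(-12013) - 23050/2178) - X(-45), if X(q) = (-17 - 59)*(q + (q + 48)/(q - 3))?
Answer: -179802222467/52328628 ≈ -3436.0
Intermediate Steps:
X(q) = -76*q - 76*(48 + q)/(-3 + q) (X(q) = -76*(q + (48 + q)/(-3 + q)) = -76*q - 76*(48 + q)/(-3 + q))
(Q/(-12013) - 23050/2178) - X(-45) = (8254/(-12013) - 23050/2178) - 76*(-48 - 1*(-45)² + 2*(-45))/(-3 - 45) = (8254*(-1/12013) - 23050*1/2178) - 76*(-48 - 1*2025 - 90)/(-48) = (-8254/12013 - 11525/1089) - 76*(-1)*(-48 - 2025 - 90)/48 = -147438431/13082157 - 76*(-1)*(-2163)/48 = -147438431/13082157 - 1*13699/4 = -147438431/13082157 - 13699/4 = -179802222467/52328628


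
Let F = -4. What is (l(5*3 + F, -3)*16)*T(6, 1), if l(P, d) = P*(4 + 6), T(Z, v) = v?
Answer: 1760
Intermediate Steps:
l(P, d) = 10*P (l(P, d) = P*10 = 10*P)
(l(5*3 + F, -3)*16)*T(6, 1) = ((10*(5*3 - 4))*16)*1 = ((10*(15 - 4))*16)*1 = ((10*11)*16)*1 = (110*16)*1 = 1760*1 = 1760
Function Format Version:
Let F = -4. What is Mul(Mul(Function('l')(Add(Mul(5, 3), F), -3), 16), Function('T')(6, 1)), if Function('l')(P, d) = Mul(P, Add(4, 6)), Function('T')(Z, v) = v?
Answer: 1760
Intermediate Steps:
Function('l')(P, d) = Mul(10, P) (Function('l')(P, d) = Mul(P, 10) = Mul(10, P))
Mul(Mul(Function('l')(Add(Mul(5, 3), F), -3), 16), Function('T')(6, 1)) = Mul(Mul(Mul(10, Add(Mul(5, 3), -4)), 16), 1) = Mul(Mul(Mul(10, Add(15, -4)), 16), 1) = Mul(Mul(Mul(10, 11), 16), 1) = Mul(Mul(110, 16), 1) = Mul(1760, 1) = 1760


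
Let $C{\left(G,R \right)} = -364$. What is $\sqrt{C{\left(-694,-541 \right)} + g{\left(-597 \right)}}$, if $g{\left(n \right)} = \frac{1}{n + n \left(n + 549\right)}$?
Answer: $\frac{5 i \sqrt{11463195801}}{28059} \approx 19.079 i$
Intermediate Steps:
$g{\left(n \right)} = \frac{1}{n + n \left(549 + n\right)}$
$\sqrt{C{\left(-694,-541 \right)} + g{\left(-597 \right)}} = \sqrt{-364 + \frac{1}{\left(-597\right) \left(550 - 597\right)}} = \sqrt{-364 - \frac{1}{597 \left(-47\right)}} = \sqrt{-364 - - \frac{1}{28059}} = \sqrt{-364 + \frac{1}{28059}} = \sqrt{- \frac{10213475}{28059}} = \frac{5 i \sqrt{11463195801}}{28059}$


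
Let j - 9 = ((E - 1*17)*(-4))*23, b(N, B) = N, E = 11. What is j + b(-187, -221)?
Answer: 374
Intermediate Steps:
j = 561 (j = 9 + ((11 - 1*17)*(-4))*23 = 9 + ((11 - 17)*(-4))*23 = 9 - 6*(-4)*23 = 9 + 24*23 = 9 + 552 = 561)
j + b(-187, -221) = 561 - 187 = 374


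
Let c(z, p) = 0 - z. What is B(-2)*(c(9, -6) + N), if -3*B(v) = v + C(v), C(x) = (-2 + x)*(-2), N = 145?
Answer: -272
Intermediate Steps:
c(z, p) = -z
C(x) = 4 - 2*x
B(v) = -4/3 + v/3 (B(v) = -(v + (4 - 2*v))/3 = -(4 - v)/3 = -4/3 + v/3)
B(-2)*(c(9, -6) + N) = (-4/3 + (⅓)*(-2))*(-1*9 + 145) = (-4/3 - ⅔)*(-9 + 145) = -2*136 = -272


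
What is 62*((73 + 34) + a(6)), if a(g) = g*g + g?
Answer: 9238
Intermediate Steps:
a(g) = g + g² (a(g) = g² + g = g + g²)
62*((73 + 34) + a(6)) = 62*((73 + 34) + 6*(1 + 6)) = 62*(107 + 6*7) = 62*(107 + 42) = 62*149 = 9238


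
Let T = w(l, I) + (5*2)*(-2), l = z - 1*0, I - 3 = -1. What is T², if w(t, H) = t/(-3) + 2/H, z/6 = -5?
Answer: 81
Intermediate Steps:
I = 2 (I = 3 - 1 = 2)
z = -30 (z = 6*(-5) = -30)
l = -30 (l = -30 - 1*0 = -30 + 0 = -30)
w(t, H) = 2/H - t/3 (w(t, H) = t*(-⅓) + 2/H = -t/3 + 2/H = 2/H - t/3)
T = -9 (T = (2/2 - ⅓*(-30)) + (5*2)*(-2) = (2*(½) + 10) + 10*(-2) = (1 + 10) - 20 = 11 - 20 = -9)
T² = (-9)² = 81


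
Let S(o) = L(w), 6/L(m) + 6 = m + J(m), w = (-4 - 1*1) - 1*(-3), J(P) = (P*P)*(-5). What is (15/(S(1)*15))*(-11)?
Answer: 154/3 ≈ 51.333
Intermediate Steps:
J(P) = -5*P² (J(P) = P²*(-5) = -5*P²)
w = -2 (w = (-4 - 1) + 3 = -5 + 3 = -2)
L(m) = 6/(-6 + m - 5*m²) (L(m) = 6/(-6 + (m - 5*m²)) = 6/(-6 + m - 5*m²))
S(o) = -3/14 (S(o) = -6/(6 - 1*(-2) + 5*(-2)²) = -6/(6 + 2 + 5*4) = -6/(6 + 2 + 20) = -6/28 = -6*1/28 = -3/14)
(15/(S(1)*15))*(-11) = (15/(-3/14*15))*(-11) = (15/(-45/14))*(-11) = -14/45*15*(-11) = -14/3*(-11) = 154/3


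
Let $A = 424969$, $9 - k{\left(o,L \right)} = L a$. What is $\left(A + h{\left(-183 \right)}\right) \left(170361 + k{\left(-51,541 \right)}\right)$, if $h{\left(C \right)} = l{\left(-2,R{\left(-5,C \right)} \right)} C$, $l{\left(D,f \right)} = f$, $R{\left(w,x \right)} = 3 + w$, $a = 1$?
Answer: $72234217715$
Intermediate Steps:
$k{\left(o,L \right)} = 9 - L$ ($k{\left(o,L \right)} = 9 - L 1 = 9 - L$)
$h{\left(C \right)} = - 2 C$ ($h{\left(C \right)} = \left(3 - 5\right) C = - 2 C$)
$\left(A + h{\left(-183 \right)}\right) \left(170361 + k{\left(-51,541 \right)}\right) = \left(424969 - -366\right) \left(170361 + \left(9 - 541\right)\right) = \left(424969 + 366\right) \left(170361 + \left(9 - 541\right)\right) = 425335 \left(170361 - 532\right) = 425335 \cdot 169829 = 72234217715$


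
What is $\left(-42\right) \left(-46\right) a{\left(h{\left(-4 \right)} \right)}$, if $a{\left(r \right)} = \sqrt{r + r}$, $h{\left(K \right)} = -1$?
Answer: $1932 i \sqrt{2} \approx 2732.3 i$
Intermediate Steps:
$a{\left(r \right)} = \sqrt{2} \sqrt{r}$ ($a{\left(r \right)} = \sqrt{2 r} = \sqrt{2} \sqrt{r}$)
$\left(-42\right) \left(-46\right) a{\left(h{\left(-4 \right)} \right)} = \left(-42\right) \left(-46\right) \sqrt{2} \sqrt{-1} = 1932 \sqrt{2} i = 1932 i \sqrt{2}$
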